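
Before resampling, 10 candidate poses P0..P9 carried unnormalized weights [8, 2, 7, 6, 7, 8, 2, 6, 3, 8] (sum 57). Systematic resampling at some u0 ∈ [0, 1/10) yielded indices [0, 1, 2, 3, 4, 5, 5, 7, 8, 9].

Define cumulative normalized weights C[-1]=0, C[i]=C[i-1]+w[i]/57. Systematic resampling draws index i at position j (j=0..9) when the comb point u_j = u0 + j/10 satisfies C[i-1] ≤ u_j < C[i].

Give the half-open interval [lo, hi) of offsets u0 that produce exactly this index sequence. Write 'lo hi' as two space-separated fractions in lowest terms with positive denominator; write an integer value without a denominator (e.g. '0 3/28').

C = [8/57, 10/57, 17/57, 23/57, 10/19, 2/3, 40/57, 46/57, 49/57, 1]
j=0 picked index 0: u0 ∈ [0, 8/57)
j=1 picked index 1: u0 ∈ [23/570, 43/570)
j=2 picked index 2: u0 ∈ [-7/285, 28/285)
j=3 picked index 3: u0 ∈ [-1/570, 59/570)
j=4 picked index 4: u0 ∈ [1/285, 12/95)
j=5 picked index 5: u0 ∈ [1/38, 1/6)
j=6 picked index 5: u0 ∈ [-7/95, 1/15)
j=7 picked index 7: u0 ∈ [1/570, 61/570)
j=8 picked index 8: u0 ∈ [2/285, 17/285)
j=9 picked index 9: u0 ∈ [-23/570, 1/10)
intersection: [23/570, 17/285)

23/570 17/285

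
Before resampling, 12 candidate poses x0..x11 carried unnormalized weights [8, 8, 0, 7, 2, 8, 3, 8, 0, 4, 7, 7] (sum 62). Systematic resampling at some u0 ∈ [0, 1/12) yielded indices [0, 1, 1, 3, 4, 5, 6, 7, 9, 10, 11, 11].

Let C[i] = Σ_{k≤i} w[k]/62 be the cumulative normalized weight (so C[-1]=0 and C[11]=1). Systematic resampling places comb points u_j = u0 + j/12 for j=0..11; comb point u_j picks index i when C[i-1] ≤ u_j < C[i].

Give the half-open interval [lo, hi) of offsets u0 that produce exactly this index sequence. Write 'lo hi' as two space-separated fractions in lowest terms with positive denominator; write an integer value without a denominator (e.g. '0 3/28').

5/93 13/186

C = [4/31, 8/31, 8/31, 23/62, 25/62, 33/62, 18/31, 22/31, 22/31, 24/31, 55/62, 1]
j=0 picked index 0: u0 ∈ [0, 4/31)
j=1 picked index 1: u0 ∈ [17/372, 65/372)
j=2 picked index 1: u0 ∈ [-7/186, 17/186)
j=3 picked index 3: u0 ∈ [1/124, 15/124)
j=4 picked index 4: u0 ∈ [7/186, 13/186)
j=5 picked index 5: u0 ∈ [-5/372, 43/372)
j=6 picked index 6: u0 ∈ [1/31, 5/62)
j=7 picked index 7: u0 ∈ [-1/372, 47/372)
j=8 picked index 9: u0 ∈ [4/93, 10/93)
j=9 picked index 10: u0 ∈ [3/124, 17/124)
j=10 picked index 11: u0 ∈ [5/93, 1/6)
j=11 picked index 11: u0 ∈ [-11/372, 1/12)
intersection: [5/93, 13/186)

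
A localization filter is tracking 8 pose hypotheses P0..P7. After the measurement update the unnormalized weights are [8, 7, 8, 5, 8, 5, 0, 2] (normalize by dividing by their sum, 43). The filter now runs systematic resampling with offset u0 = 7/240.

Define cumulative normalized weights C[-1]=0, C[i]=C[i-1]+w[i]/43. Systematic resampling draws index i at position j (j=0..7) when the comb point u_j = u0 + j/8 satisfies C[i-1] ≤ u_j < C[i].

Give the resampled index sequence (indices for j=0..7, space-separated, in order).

0 0 1 2 2 4 4 5

C = [8/43, 15/43, 23/43, 28/43, 36/43, 41/43, 41/43, 1]
j=0: u_0=7/240 ∈ [0, 8/43) → index 0
j=1: u_1=37/240 ∈ [0, 8/43) → index 0
j=2: u_2=67/240 ∈ [8/43, 15/43) → index 1
j=3: u_3=97/240 ∈ [15/43, 23/43) → index 2
j=4: u_4=127/240 ∈ [15/43, 23/43) → index 2
j=5: u_5=157/240 ∈ [28/43, 36/43) → index 4
j=6: u_6=187/240 ∈ [28/43, 36/43) → index 4
j=7: u_7=217/240 ∈ [36/43, 41/43) → index 5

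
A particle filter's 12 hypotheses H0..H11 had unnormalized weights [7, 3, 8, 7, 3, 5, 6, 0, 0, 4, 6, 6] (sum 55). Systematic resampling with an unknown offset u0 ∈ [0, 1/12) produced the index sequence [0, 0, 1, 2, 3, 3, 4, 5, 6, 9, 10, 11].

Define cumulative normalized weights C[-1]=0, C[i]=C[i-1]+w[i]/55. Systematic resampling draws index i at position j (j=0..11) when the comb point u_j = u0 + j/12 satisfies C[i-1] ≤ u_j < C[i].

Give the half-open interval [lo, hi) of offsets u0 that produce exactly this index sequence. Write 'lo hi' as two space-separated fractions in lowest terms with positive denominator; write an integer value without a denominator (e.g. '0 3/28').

0 1/110

C = [7/55, 2/11, 18/55, 5/11, 28/55, 3/5, 39/55, 39/55, 39/55, 43/55, 49/55, 1]
j=0 picked index 0: u0 ∈ [0, 7/55)
j=1 picked index 0: u0 ∈ [-1/12, 29/660)
j=2 picked index 1: u0 ∈ [-13/330, 1/66)
j=3 picked index 2: u0 ∈ [-3/44, 17/220)
j=4 picked index 3: u0 ∈ [-1/165, 4/33)
j=5 picked index 3: u0 ∈ [-59/660, 5/132)
j=6 picked index 4: u0 ∈ [-1/22, 1/110)
j=7 picked index 5: u0 ∈ [-49/660, 1/60)
j=8 picked index 6: u0 ∈ [-1/15, 7/165)
j=9 picked index 9: u0 ∈ [-9/220, 7/220)
j=10 picked index 10: u0 ∈ [-17/330, 19/330)
j=11 picked index 11: u0 ∈ [-17/660, 1/12)
intersection: [0, 1/110)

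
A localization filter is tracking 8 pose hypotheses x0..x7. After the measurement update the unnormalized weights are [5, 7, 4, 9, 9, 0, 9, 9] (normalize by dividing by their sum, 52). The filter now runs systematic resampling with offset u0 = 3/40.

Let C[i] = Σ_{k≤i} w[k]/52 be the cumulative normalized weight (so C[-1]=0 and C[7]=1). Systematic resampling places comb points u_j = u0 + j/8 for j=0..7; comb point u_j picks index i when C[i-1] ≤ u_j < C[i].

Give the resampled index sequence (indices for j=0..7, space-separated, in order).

0 1 3 3 4 6 6 7

C = [5/52, 3/13, 4/13, 25/52, 17/26, 17/26, 43/52, 1]
j=0: u_0=3/40 ∈ [0, 5/52) → index 0
j=1: u_1=1/5 ∈ [5/52, 3/13) → index 1
j=2: u_2=13/40 ∈ [4/13, 25/52) → index 3
j=3: u_3=9/20 ∈ [4/13, 25/52) → index 3
j=4: u_4=23/40 ∈ [25/52, 17/26) → index 4
j=5: u_5=7/10 ∈ [17/26, 43/52) → index 6
j=6: u_6=33/40 ∈ [17/26, 43/52) → index 6
j=7: u_7=19/20 ∈ [43/52, 1) → index 7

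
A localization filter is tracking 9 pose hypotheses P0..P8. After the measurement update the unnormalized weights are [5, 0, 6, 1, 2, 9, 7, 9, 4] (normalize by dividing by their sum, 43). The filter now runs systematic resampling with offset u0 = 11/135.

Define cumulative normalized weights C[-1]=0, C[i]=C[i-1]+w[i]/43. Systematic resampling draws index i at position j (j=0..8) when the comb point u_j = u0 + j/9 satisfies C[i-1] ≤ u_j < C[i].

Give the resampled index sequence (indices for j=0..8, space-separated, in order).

0 2 4 5 5 6 7 7 8

C = [5/43, 5/43, 11/43, 12/43, 14/43, 23/43, 30/43, 39/43, 1]
j=0: u_0=11/135 ∈ [0, 5/43) → index 0
j=1: u_1=26/135 ∈ [5/43, 11/43) → index 2
j=2: u_2=41/135 ∈ [12/43, 14/43) → index 4
j=3: u_3=56/135 ∈ [14/43, 23/43) → index 5
j=4: u_4=71/135 ∈ [14/43, 23/43) → index 5
j=5: u_5=86/135 ∈ [23/43, 30/43) → index 6
j=6: u_6=101/135 ∈ [30/43, 39/43) → index 7
j=7: u_7=116/135 ∈ [30/43, 39/43) → index 7
j=8: u_8=131/135 ∈ [39/43, 1) → index 8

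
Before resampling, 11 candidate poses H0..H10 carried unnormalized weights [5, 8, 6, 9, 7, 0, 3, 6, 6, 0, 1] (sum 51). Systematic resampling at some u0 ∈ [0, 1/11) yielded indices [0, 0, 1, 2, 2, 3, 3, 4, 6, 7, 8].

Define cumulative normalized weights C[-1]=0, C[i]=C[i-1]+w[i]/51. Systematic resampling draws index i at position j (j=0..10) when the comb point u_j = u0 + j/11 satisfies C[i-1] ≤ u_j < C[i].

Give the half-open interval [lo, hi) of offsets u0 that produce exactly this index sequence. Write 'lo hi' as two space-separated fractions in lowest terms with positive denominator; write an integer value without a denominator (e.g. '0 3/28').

0 2/561

C = [5/51, 13/51, 19/51, 28/51, 35/51, 35/51, 38/51, 44/51, 50/51, 50/51, 1]
j=0 picked index 0: u0 ∈ [0, 5/51)
j=1 picked index 0: u0 ∈ [-1/11, 4/561)
j=2 picked index 1: u0 ∈ [-47/561, 41/561)
j=3 picked index 2: u0 ∈ [-10/561, 56/561)
j=4 picked index 2: u0 ∈ [-61/561, 5/561)
j=5 picked index 3: u0 ∈ [-46/561, 53/561)
j=6 picked index 3: u0 ∈ [-97/561, 2/561)
j=7 picked index 4: u0 ∈ [-49/561, 28/561)
j=8 picked index 6: u0 ∈ [-23/561, 10/561)
j=9 picked index 7: u0 ∈ [-41/561, 25/561)
j=10 picked index 8: u0 ∈ [-26/561, 40/561)
intersection: [0, 2/561)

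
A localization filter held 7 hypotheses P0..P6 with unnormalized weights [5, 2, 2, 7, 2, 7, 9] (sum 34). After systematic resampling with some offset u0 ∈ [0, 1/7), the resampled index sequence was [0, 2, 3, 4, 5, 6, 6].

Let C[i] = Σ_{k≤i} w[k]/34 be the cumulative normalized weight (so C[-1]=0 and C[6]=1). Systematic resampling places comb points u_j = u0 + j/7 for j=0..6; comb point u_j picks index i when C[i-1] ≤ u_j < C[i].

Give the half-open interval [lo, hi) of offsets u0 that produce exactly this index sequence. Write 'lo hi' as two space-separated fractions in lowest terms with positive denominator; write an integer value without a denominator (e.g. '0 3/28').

C = [5/34, 7/34, 9/34, 8/17, 9/17, 25/34, 1]
j=0 picked index 0: u0 ∈ [0, 5/34)
j=1 picked index 2: u0 ∈ [15/238, 29/238)
j=2 picked index 3: u0 ∈ [-5/238, 22/119)
j=3 picked index 4: u0 ∈ [5/119, 12/119)
j=4 picked index 5: u0 ∈ [-5/119, 39/238)
j=5 picked index 6: u0 ∈ [5/238, 2/7)
j=6 picked index 6: u0 ∈ [-29/238, 1/7)
intersection: [15/238, 12/119)

15/238 12/119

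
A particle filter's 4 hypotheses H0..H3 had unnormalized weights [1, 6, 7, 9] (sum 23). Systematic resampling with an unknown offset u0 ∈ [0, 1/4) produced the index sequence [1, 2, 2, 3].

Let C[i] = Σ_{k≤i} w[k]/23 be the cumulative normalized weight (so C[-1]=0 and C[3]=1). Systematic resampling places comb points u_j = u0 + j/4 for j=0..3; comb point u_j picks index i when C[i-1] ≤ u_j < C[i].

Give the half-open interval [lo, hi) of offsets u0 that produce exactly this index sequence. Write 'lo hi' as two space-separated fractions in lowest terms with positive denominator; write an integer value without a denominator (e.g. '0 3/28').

C = [1/23, 7/23, 14/23, 1]
j=0 picked index 1: u0 ∈ [1/23, 7/23)
j=1 picked index 2: u0 ∈ [5/92, 33/92)
j=2 picked index 2: u0 ∈ [-9/46, 5/46)
j=3 picked index 3: u0 ∈ [-13/92, 1/4)
intersection: [5/92, 5/46)

5/92 5/46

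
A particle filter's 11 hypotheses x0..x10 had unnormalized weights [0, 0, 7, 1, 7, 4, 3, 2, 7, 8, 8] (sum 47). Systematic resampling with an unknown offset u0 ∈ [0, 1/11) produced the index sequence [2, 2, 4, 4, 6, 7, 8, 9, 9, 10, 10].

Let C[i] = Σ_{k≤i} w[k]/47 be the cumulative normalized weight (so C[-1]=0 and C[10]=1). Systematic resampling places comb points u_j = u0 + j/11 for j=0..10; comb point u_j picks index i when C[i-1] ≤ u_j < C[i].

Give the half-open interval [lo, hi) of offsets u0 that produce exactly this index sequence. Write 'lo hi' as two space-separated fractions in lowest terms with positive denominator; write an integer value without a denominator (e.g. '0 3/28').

C = [0, 0, 7/47, 8/47, 15/47, 19/47, 22/47, 24/47, 31/47, 39/47, 1]
j=0 picked index 2: u0 ∈ [0, 7/47)
j=1 picked index 2: u0 ∈ [-1/11, 30/517)
j=2 picked index 4: u0 ∈ [-6/517, 71/517)
j=3 picked index 4: u0 ∈ [-53/517, 24/517)
j=4 picked index 6: u0 ∈ [21/517, 54/517)
j=5 picked index 7: u0 ∈ [7/517, 29/517)
j=6 picked index 8: u0 ∈ [-18/517, 59/517)
j=7 picked index 9: u0 ∈ [12/517, 100/517)
j=8 picked index 9: u0 ∈ [-35/517, 53/517)
j=9 picked index 10: u0 ∈ [6/517, 2/11)
j=10 picked index 10: u0 ∈ [-41/517, 1/11)
intersection: [21/517, 24/517)

21/517 24/517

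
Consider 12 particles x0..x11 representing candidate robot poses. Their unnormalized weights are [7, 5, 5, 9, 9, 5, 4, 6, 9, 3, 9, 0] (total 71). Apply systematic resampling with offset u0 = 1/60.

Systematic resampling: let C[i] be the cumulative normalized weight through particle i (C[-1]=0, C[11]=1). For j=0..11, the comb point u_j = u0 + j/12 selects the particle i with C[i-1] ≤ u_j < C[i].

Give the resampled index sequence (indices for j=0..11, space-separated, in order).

C = [7/71, 12/71, 17/71, 26/71, 35/71, 40/71, 44/71, 50/71, 59/71, 62/71, 1, 1]
j=0: u_0=1/60 ∈ [0, 7/71) → index 0
j=1: u_1=1/10 ∈ [7/71, 12/71) → index 1
j=2: u_2=11/60 ∈ [12/71, 17/71) → index 2
j=3: u_3=4/15 ∈ [17/71, 26/71) → index 3
j=4: u_4=7/20 ∈ [17/71, 26/71) → index 3
j=5: u_5=13/30 ∈ [26/71, 35/71) → index 4
j=6: u_6=31/60 ∈ [35/71, 40/71) → index 5
j=7: u_7=3/5 ∈ [40/71, 44/71) → index 6
j=8: u_8=41/60 ∈ [44/71, 50/71) → index 7
j=9: u_9=23/30 ∈ [50/71, 59/71) → index 8
j=10: u_10=17/20 ∈ [59/71, 62/71) → index 9
j=11: u_11=14/15 ∈ [62/71, 1) → index 10

0 1 2 3 3 4 5 6 7 8 9 10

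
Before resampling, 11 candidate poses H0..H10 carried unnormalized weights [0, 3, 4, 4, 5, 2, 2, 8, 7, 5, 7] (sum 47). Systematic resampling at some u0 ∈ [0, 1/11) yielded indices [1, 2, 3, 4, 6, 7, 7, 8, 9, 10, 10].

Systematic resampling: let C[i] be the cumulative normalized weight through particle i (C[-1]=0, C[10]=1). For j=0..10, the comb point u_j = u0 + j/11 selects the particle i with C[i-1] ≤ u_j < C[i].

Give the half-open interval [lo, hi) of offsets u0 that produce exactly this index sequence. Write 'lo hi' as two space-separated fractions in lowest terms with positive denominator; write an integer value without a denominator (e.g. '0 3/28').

17/517 26/517

C = [0, 3/47, 7/47, 11/47, 16/47, 18/47, 20/47, 28/47, 35/47, 40/47, 1]
j=0 picked index 1: u0 ∈ [0, 3/47)
j=1 picked index 2: u0 ∈ [-14/517, 30/517)
j=2 picked index 3: u0 ∈ [-17/517, 27/517)
j=3 picked index 4: u0 ∈ [-20/517, 35/517)
j=4 picked index 6: u0 ∈ [10/517, 32/517)
j=5 picked index 7: u0 ∈ [-15/517, 73/517)
j=6 picked index 7: u0 ∈ [-62/517, 26/517)
j=7 picked index 8: u0 ∈ [-21/517, 56/517)
j=8 picked index 9: u0 ∈ [9/517, 64/517)
j=9 picked index 10: u0 ∈ [17/517, 2/11)
j=10 picked index 10: u0 ∈ [-30/517, 1/11)
intersection: [17/517, 26/517)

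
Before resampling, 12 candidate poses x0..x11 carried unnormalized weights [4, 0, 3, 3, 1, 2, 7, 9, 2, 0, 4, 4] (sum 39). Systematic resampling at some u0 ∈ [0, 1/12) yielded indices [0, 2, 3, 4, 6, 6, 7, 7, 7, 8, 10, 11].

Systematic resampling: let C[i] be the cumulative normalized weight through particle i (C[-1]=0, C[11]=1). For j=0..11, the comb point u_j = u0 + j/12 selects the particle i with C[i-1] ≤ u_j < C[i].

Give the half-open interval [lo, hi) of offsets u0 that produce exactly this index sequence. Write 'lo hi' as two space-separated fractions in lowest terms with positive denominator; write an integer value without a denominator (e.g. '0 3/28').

C = [4/39, 4/39, 7/39, 10/39, 11/39, 1/3, 20/39, 29/39, 31/39, 31/39, 35/39, 1]
j=0 picked index 0: u0 ∈ [0, 4/39)
j=1 picked index 2: u0 ∈ [1/52, 5/52)
j=2 picked index 3: u0 ∈ [1/78, 7/78)
j=3 picked index 4: u0 ∈ [1/156, 5/156)
j=4 picked index 6: u0 ∈ [0, 7/39)
j=5 picked index 6: u0 ∈ [-1/12, 5/52)
j=6 picked index 7: u0 ∈ [1/78, 19/78)
j=7 picked index 7: u0 ∈ [-11/156, 25/156)
j=8 picked index 7: u0 ∈ [-2/13, 1/13)
j=9 picked index 8: u0 ∈ [-1/156, 7/156)
j=10 picked index 10: u0 ∈ [-1/26, 5/78)
j=11 picked index 11: u0 ∈ [-1/52, 1/12)
intersection: [1/52, 5/156)

1/52 5/156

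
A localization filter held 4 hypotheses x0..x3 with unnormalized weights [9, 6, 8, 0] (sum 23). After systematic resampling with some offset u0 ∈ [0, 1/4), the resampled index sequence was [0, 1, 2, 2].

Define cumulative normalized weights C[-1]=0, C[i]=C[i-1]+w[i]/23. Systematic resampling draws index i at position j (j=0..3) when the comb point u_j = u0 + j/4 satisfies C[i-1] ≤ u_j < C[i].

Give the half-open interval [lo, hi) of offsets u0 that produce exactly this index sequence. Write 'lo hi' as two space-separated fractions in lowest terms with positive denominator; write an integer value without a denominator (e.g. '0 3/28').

7/46 1/4

C = [9/23, 15/23, 1, 1]
j=0 picked index 0: u0 ∈ [0, 9/23)
j=1 picked index 1: u0 ∈ [13/92, 37/92)
j=2 picked index 2: u0 ∈ [7/46, 1/2)
j=3 picked index 2: u0 ∈ [-9/92, 1/4)
intersection: [7/46, 1/4)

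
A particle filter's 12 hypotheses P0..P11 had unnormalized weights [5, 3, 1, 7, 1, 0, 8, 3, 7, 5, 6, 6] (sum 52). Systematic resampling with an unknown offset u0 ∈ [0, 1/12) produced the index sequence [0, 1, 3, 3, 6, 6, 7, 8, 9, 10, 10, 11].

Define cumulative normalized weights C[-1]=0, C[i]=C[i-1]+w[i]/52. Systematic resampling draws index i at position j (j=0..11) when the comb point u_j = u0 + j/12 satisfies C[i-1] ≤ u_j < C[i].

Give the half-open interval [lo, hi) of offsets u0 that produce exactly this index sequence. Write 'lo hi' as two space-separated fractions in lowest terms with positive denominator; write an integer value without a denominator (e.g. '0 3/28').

C = [5/52, 2/13, 9/52, 4/13, 17/52, 17/52, 25/52, 7/13, 35/52, 10/13, 23/26, 1]
j=0 picked index 0: u0 ∈ [0, 5/52)
j=1 picked index 1: u0 ∈ [1/78, 11/156)
j=2 picked index 3: u0 ∈ [1/156, 11/78)
j=3 picked index 3: u0 ∈ [-1/13, 3/52)
j=4 picked index 6: u0 ∈ [-1/156, 23/156)
j=5 picked index 6: u0 ∈ [-7/78, 5/78)
j=6 picked index 7: u0 ∈ [-1/52, 1/26)
j=7 picked index 8: u0 ∈ [-7/156, 7/78)
j=8 picked index 9: u0 ∈ [1/156, 4/39)
j=9 picked index 10: u0 ∈ [1/52, 7/52)
j=10 picked index 10: u0 ∈ [-5/78, 2/39)
j=11 picked index 11: u0 ∈ [-5/156, 1/12)
intersection: [1/52, 1/26)

1/52 1/26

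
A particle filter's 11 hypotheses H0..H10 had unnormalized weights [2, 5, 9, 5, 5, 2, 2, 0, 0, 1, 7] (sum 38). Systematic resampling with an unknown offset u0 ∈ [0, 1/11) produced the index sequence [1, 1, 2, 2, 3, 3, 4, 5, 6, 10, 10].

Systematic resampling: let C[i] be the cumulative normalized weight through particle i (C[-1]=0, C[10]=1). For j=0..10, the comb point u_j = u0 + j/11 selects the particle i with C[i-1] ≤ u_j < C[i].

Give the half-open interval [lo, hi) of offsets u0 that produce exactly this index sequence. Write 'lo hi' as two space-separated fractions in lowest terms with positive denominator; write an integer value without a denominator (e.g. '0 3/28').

12/209 13/209

C = [1/19, 7/38, 8/19, 21/38, 13/19, 14/19, 15/19, 15/19, 15/19, 31/38, 1]
j=0 picked index 1: u0 ∈ [1/19, 7/38)
j=1 picked index 1: u0 ∈ [-8/209, 39/418)
j=2 picked index 2: u0 ∈ [1/418, 50/209)
j=3 picked index 2: u0 ∈ [-37/418, 31/209)
j=4 picked index 3: u0 ∈ [12/209, 79/418)
j=5 picked index 3: u0 ∈ [-7/209, 41/418)
j=6 picked index 4: u0 ∈ [3/418, 29/209)
j=7 picked index 5: u0 ∈ [10/209, 21/209)
j=8 picked index 6: u0 ∈ [2/209, 13/209)
j=9 picked index 10: u0 ∈ [-1/418, 2/11)
j=10 picked index 10: u0 ∈ [-39/418, 1/11)
intersection: [12/209, 13/209)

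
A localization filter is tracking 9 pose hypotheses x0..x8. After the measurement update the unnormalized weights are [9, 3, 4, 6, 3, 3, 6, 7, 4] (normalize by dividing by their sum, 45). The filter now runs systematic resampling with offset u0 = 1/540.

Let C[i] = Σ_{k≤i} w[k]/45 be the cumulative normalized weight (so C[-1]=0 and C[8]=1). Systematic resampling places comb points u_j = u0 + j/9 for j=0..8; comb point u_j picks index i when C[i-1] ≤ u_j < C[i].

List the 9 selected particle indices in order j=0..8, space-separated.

C = [1/5, 4/15, 16/45, 22/45, 5/9, 28/45, 34/45, 41/45, 1]
j=0: u_0=1/540 ∈ [0, 1/5) → index 0
j=1: u_1=61/540 ∈ [0, 1/5) → index 0
j=2: u_2=121/540 ∈ [1/5, 4/15) → index 1
j=3: u_3=181/540 ∈ [4/15, 16/45) → index 2
j=4: u_4=241/540 ∈ [16/45, 22/45) → index 3
j=5: u_5=301/540 ∈ [5/9, 28/45) → index 5
j=6: u_6=361/540 ∈ [28/45, 34/45) → index 6
j=7: u_7=421/540 ∈ [34/45, 41/45) → index 7
j=8: u_8=481/540 ∈ [34/45, 41/45) → index 7

0 0 1 2 3 5 6 7 7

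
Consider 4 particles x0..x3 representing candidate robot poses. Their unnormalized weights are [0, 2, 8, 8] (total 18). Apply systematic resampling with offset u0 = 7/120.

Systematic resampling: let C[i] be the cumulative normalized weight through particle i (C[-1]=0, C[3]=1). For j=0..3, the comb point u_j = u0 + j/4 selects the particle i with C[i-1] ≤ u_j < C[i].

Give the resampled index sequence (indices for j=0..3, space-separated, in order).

C = [0, 1/9, 5/9, 1]
j=0: u_0=7/120 ∈ [0, 1/9) → index 1
j=1: u_1=37/120 ∈ [1/9, 5/9) → index 2
j=2: u_2=67/120 ∈ [5/9, 1) → index 3
j=3: u_3=97/120 ∈ [5/9, 1) → index 3

1 2 3 3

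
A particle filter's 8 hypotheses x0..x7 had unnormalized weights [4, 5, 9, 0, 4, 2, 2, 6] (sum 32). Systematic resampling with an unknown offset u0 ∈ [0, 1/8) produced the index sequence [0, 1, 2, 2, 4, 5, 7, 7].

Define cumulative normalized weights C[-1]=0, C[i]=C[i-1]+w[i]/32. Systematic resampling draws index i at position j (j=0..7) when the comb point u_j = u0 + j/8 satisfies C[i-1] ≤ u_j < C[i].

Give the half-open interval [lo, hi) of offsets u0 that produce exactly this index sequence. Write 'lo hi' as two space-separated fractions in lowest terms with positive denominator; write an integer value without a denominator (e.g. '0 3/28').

1/16 1/8

C = [1/8, 9/32, 9/16, 9/16, 11/16, 3/4, 13/16, 1]
j=0 picked index 0: u0 ∈ [0, 1/8)
j=1 picked index 1: u0 ∈ [0, 5/32)
j=2 picked index 2: u0 ∈ [1/32, 5/16)
j=3 picked index 2: u0 ∈ [-3/32, 3/16)
j=4 picked index 4: u0 ∈ [1/16, 3/16)
j=5 picked index 5: u0 ∈ [1/16, 1/8)
j=6 picked index 7: u0 ∈ [1/16, 1/4)
j=7 picked index 7: u0 ∈ [-1/16, 1/8)
intersection: [1/16, 1/8)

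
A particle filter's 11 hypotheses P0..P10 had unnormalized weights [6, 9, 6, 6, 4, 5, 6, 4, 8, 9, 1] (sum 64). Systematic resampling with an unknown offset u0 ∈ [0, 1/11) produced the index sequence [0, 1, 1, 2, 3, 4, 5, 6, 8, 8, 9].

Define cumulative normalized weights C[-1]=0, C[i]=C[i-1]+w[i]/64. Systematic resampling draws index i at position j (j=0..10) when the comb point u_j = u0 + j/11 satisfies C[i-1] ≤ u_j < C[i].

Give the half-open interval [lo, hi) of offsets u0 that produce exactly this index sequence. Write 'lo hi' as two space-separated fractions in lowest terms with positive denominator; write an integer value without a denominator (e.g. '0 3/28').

C = [3/32, 15/64, 21/64, 27/64, 31/64, 9/16, 21/32, 23/32, 27/32, 63/64, 1]
j=0 picked index 0: u0 ∈ [0, 3/32)
j=1 picked index 1: u0 ∈ [1/352, 101/704)
j=2 picked index 1: u0 ∈ [-31/352, 37/704)
j=3 picked index 2: u0 ∈ [-27/704, 39/704)
j=4 picked index 3: u0 ∈ [-25/704, 41/704)
j=5 picked index 4: u0 ∈ [-23/704, 21/704)
j=6 picked index 5: u0 ∈ [-43/704, 3/176)
j=7 picked index 6: u0 ∈ [-13/176, 7/352)
j=8 picked index 8: u0 ∈ [-3/352, 41/352)
j=9 picked index 8: u0 ∈ [-35/352, 9/352)
j=10 picked index 9: u0 ∈ [-23/352, 53/704)
intersection: [1/352, 3/176)

1/352 3/176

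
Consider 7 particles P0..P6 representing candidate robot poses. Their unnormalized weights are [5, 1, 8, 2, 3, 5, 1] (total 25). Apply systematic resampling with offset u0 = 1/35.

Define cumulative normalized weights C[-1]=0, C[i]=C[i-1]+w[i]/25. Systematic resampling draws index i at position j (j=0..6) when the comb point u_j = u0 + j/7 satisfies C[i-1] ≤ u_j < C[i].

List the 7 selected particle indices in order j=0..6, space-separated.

0 0 2 2 3 4 5

C = [1/5, 6/25, 14/25, 16/25, 19/25, 24/25, 1]
j=0: u_0=1/35 ∈ [0, 1/5) → index 0
j=1: u_1=6/35 ∈ [0, 1/5) → index 0
j=2: u_2=11/35 ∈ [6/25, 14/25) → index 2
j=3: u_3=16/35 ∈ [6/25, 14/25) → index 2
j=4: u_4=3/5 ∈ [14/25, 16/25) → index 3
j=5: u_5=26/35 ∈ [16/25, 19/25) → index 4
j=6: u_6=31/35 ∈ [19/25, 24/25) → index 5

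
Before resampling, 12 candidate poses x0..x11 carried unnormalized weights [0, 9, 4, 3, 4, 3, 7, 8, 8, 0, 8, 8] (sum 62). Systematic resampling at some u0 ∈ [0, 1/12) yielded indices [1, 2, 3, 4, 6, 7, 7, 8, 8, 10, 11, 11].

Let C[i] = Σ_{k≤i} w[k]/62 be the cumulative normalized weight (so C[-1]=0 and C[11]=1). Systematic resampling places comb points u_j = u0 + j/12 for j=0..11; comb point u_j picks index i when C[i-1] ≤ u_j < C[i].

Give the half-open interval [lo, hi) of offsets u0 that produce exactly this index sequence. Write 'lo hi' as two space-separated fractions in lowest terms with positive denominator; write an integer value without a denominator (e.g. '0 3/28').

C = [0, 9/62, 13/62, 8/31, 10/31, 23/62, 15/31, 19/31, 23/31, 23/31, 27/31, 1]
j=0 picked index 1: u0 ∈ [0, 9/62)
j=1 picked index 2: u0 ∈ [23/372, 47/372)
j=2 picked index 3: u0 ∈ [4/93, 17/186)
j=3 picked index 4: u0 ∈ [1/124, 9/124)
j=4 picked index 6: u0 ∈ [7/186, 14/93)
j=5 picked index 7: u0 ∈ [25/372, 73/372)
j=6 picked index 7: u0 ∈ [-1/62, 7/62)
j=7 picked index 8: u0 ∈ [11/372, 59/372)
j=8 picked index 8: u0 ∈ [-5/93, 7/93)
j=9 picked index 10: u0 ∈ [-1/124, 15/124)
j=10 picked index 11: u0 ∈ [7/186, 1/6)
j=11 picked index 11: u0 ∈ [-17/372, 1/12)
intersection: [25/372, 9/124)

25/372 9/124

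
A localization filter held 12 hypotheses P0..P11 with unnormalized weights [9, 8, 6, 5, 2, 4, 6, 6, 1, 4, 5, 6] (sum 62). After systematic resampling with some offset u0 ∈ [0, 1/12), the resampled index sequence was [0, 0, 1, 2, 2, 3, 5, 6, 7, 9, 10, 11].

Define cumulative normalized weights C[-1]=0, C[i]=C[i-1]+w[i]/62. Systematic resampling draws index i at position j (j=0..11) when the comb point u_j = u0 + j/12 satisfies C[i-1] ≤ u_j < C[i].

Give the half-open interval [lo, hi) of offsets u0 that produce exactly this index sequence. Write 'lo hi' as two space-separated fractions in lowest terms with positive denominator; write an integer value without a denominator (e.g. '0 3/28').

3/124 13/372

C = [9/62, 17/62, 23/62, 14/31, 15/31, 17/31, 20/31, 23/31, 47/62, 51/62, 28/31, 1]
j=0 picked index 0: u0 ∈ [0, 9/62)
j=1 picked index 0: u0 ∈ [-1/12, 23/372)
j=2 picked index 1: u0 ∈ [-2/93, 10/93)
j=3 picked index 2: u0 ∈ [3/124, 15/124)
j=4 picked index 2: u0 ∈ [-11/186, 7/186)
j=5 picked index 3: u0 ∈ [-17/372, 13/372)
j=6 picked index 5: u0 ∈ [-1/62, 3/62)
j=7 picked index 6: u0 ∈ [-13/372, 23/372)
j=8 picked index 7: u0 ∈ [-2/93, 7/93)
j=9 picked index 9: u0 ∈ [1/124, 9/124)
j=10 picked index 10: u0 ∈ [-1/93, 13/186)
j=11 picked index 11: u0 ∈ [-5/372, 1/12)
intersection: [3/124, 13/372)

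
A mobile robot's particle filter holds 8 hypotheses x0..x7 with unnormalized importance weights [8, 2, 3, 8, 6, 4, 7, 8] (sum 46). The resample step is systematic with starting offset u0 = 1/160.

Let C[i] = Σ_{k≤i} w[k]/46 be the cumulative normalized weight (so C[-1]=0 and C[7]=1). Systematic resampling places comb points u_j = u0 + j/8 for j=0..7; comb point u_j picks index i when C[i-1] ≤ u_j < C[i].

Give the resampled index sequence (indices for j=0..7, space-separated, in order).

C = [4/23, 5/23, 13/46, 21/46, 27/46, 31/46, 19/23, 1]
j=0: u_0=1/160 ∈ [0, 4/23) → index 0
j=1: u_1=21/160 ∈ [0, 4/23) → index 0
j=2: u_2=41/160 ∈ [5/23, 13/46) → index 2
j=3: u_3=61/160 ∈ [13/46, 21/46) → index 3
j=4: u_4=81/160 ∈ [21/46, 27/46) → index 4
j=5: u_5=101/160 ∈ [27/46, 31/46) → index 5
j=6: u_6=121/160 ∈ [31/46, 19/23) → index 6
j=7: u_7=141/160 ∈ [19/23, 1) → index 7

0 0 2 3 4 5 6 7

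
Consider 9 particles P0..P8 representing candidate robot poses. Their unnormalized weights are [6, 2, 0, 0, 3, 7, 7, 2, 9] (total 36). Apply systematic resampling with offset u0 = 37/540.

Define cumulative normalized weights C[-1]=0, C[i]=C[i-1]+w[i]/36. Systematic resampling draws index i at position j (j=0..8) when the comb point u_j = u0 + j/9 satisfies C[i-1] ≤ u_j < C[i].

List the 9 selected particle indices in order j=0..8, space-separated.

0 1 4 5 6 6 7 8 8

C = [1/6, 2/9, 2/9, 2/9, 11/36, 1/2, 25/36, 3/4, 1]
j=0: u_0=37/540 ∈ [0, 1/6) → index 0
j=1: u_1=97/540 ∈ [1/6, 2/9) → index 1
j=2: u_2=157/540 ∈ [2/9, 11/36) → index 4
j=3: u_3=217/540 ∈ [11/36, 1/2) → index 5
j=4: u_4=277/540 ∈ [1/2, 25/36) → index 6
j=5: u_5=337/540 ∈ [1/2, 25/36) → index 6
j=6: u_6=397/540 ∈ [25/36, 3/4) → index 7
j=7: u_7=457/540 ∈ [3/4, 1) → index 8
j=8: u_8=517/540 ∈ [3/4, 1) → index 8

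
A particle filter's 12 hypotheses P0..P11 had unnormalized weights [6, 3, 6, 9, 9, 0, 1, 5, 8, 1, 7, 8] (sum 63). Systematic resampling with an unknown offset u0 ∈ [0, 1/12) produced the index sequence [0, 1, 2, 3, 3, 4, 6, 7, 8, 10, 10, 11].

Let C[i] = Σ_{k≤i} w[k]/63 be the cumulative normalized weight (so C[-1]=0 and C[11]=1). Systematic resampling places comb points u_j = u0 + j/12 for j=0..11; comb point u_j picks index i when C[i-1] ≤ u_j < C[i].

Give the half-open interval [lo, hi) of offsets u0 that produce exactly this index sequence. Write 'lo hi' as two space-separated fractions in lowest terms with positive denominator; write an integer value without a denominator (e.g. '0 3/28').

C = [2/21, 1/7, 5/21, 8/21, 11/21, 11/21, 34/63, 13/21, 47/63, 16/21, 55/63, 1]
j=0 picked index 0: u0 ∈ [0, 2/21)
j=1 picked index 1: u0 ∈ [1/84, 5/84)
j=2 picked index 2: u0 ∈ [-1/42, 1/14)
j=3 picked index 3: u0 ∈ [-1/84, 11/84)
j=4 picked index 3: u0 ∈ [-2/21, 1/21)
j=5 picked index 4: u0 ∈ [-1/28, 3/28)
j=6 picked index 6: u0 ∈ [1/42, 5/126)
j=7 picked index 7: u0 ∈ [-11/252, 1/28)
j=8 picked index 8: u0 ∈ [-1/21, 5/63)
j=9 picked index 10: u0 ∈ [1/84, 31/252)
j=10 picked index 10: u0 ∈ [-1/14, 5/126)
j=11 picked index 11: u0 ∈ [-11/252, 1/12)
intersection: [1/42, 1/28)

1/42 1/28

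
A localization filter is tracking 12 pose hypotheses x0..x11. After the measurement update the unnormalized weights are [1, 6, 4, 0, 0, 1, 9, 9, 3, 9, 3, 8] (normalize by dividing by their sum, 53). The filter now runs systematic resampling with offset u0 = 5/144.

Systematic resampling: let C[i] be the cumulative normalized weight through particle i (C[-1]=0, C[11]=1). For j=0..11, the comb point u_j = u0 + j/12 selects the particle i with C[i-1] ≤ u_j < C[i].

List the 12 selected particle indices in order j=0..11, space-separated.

1 1 2 6 6 7 7 8 9 9 11 11

C = [1/53, 7/53, 11/53, 11/53, 11/53, 12/53, 21/53, 30/53, 33/53, 42/53, 45/53, 1]
j=0: u_0=5/144 ∈ [1/53, 7/53) → index 1
j=1: u_1=17/144 ∈ [1/53, 7/53) → index 1
j=2: u_2=29/144 ∈ [7/53, 11/53) → index 2
j=3: u_3=41/144 ∈ [12/53, 21/53) → index 6
j=4: u_4=53/144 ∈ [12/53, 21/53) → index 6
j=5: u_5=65/144 ∈ [21/53, 30/53) → index 7
j=6: u_6=77/144 ∈ [21/53, 30/53) → index 7
j=7: u_7=89/144 ∈ [30/53, 33/53) → index 8
j=8: u_8=101/144 ∈ [33/53, 42/53) → index 9
j=9: u_9=113/144 ∈ [33/53, 42/53) → index 9
j=10: u_10=125/144 ∈ [45/53, 1) → index 11
j=11: u_11=137/144 ∈ [45/53, 1) → index 11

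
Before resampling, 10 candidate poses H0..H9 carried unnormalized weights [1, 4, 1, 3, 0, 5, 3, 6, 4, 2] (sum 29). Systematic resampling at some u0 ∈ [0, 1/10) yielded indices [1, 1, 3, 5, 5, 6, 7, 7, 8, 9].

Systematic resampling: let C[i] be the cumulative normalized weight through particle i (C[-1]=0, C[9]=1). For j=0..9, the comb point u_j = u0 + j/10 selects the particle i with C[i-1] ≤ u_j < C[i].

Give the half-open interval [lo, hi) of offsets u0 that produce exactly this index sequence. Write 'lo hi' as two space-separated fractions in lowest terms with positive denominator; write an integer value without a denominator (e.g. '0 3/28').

1/29 21/290

C = [1/29, 5/29, 6/29, 9/29, 9/29, 14/29, 17/29, 23/29, 27/29, 1]
j=0 picked index 1: u0 ∈ [1/29, 5/29)
j=1 picked index 1: u0 ∈ [-19/290, 21/290)
j=2 picked index 3: u0 ∈ [1/145, 16/145)
j=3 picked index 5: u0 ∈ [3/290, 53/290)
j=4 picked index 5: u0 ∈ [-13/145, 12/145)
j=5 picked index 6: u0 ∈ [-1/58, 5/58)
j=6 picked index 7: u0 ∈ [-2/145, 28/145)
j=7 picked index 7: u0 ∈ [-33/290, 27/290)
j=8 picked index 8: u0 ∈ [-1/145, 19/145)
j=9 picked index 9: u0 ∈ [9/290, 1/10)
intersection: [1/29, 21/290)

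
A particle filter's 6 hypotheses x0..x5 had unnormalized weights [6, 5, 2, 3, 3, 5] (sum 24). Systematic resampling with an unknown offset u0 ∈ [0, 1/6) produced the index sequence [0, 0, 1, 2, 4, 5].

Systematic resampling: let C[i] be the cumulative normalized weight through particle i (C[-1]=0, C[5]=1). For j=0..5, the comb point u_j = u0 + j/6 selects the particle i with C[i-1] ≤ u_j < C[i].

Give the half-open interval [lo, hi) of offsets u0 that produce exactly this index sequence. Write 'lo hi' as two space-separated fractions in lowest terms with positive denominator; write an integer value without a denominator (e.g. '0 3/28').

0 1/24

C = [1/4, 11/24, 13/24, 2/3, 19/24, 1]
j=0 picked index 0: u0 ∈ [0, 1/4)
j=1 picked index 0: u0 ∈ [-1/6, 1/12)
j=2 picked index 1: u0 ∈ [-1/12, 1/8)
j=3 picked index 2: u0 ∈ [-1/24, 1/24)
j=4 picked index 4: u0 ∈ [0, 1/8)
j=5 picked index 5: u0 ∈ [-1/24, 1/6)
intersection: [0, 1/24)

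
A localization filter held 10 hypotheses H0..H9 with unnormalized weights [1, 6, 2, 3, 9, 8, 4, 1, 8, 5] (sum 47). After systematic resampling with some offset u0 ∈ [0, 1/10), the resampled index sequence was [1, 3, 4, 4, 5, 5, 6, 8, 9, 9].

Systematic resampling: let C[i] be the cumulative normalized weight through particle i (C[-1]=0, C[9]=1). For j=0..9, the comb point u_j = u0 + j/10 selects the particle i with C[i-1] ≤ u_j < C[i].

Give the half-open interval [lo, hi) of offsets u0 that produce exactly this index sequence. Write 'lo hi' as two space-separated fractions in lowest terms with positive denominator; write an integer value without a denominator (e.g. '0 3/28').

22/235 1/10

C = [1/47, 7/47, 9/47, 12/47, 21/47, 29/47, 33/47, 34/47, 42/47, 1]
j=0 picked index 1: u0 ∈ [1/47, 7/47)
j=1 picked index 3: u0 ∈ [43/470, 73/470)
j=2 picked index 4: u0 ∈ [13/235, 58/235)
j=3 picked index 4: u0 ∈ [-21/470, 69/470)
j=4 picked index 5: u0 ∈ [11/235, 51/235)
j=5 picked index 5: u0 ∈ [-5/94, 11/94)
j=6 picked index 6: u0 ∈ [4/235, 24/235)
j=7 picked index 8: u0 ∈ [11/470, 91/470)
j=8 picked index 9: u0 ∈ [22/235, 1/5)
j=9 picked index 9: u0 ∈ [-3/470, 1/10)
intersection: [22/235, 1/10)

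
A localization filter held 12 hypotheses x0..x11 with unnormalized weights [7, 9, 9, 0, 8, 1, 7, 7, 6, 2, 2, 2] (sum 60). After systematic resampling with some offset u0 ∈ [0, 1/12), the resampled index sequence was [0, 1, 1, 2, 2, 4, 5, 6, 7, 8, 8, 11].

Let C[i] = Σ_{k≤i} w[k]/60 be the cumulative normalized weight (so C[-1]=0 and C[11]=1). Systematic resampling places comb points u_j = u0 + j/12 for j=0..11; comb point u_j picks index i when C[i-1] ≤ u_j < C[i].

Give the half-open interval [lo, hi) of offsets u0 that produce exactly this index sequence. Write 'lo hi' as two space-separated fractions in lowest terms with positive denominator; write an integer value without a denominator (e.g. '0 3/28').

1/20 1/15

C = [7/60, 4/15, 5/12, 5/12, 11/20, 17/30, 41/60, 4/5, 9/10, 14/15, 29/30, 1]
j=0 picked index 0: u0 ∈ [0, 7/60)
j=1 picked index 1: u0 ∈ [1/30, 11/60)
j=2 picked index 1: u0 ∈ [-1/20, 1/10)
j=3 picked index 2: u0 ∈ [1/60, 1/6)
j=4 picked index 2: u0 ∈ [-1/15, 1/12)
j=5 picked index 4: u0 ∈ [0, 2/15)
j=6 picked index 5: u0 ∈ [1/20, 1/15)
j=7 picked index 6: u0 ∈ [-1/60, 1/10)
j=8 picked index 7: u0 ∈ [1/60, 2/15)
j=9 picked index 8: u0 ∈ [1/20, 3/20)
j=10 picked index 8: u0 ∈ [-1/30, 1/15)
j=11 picked index 11: u0 ∈ [1/20, 1/12)
intersection: [1/20, 1/15)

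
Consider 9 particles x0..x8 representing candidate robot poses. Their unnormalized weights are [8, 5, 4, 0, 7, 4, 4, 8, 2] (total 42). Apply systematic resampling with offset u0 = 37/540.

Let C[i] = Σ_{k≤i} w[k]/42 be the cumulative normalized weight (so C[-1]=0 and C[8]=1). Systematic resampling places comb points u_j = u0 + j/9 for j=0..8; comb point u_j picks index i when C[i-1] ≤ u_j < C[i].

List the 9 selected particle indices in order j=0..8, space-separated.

C = [4/21, 13/42, 17/42, 17/42, 4/7, 2/3, 16/21, 20/21, 1]
j=0: u_0=37/540 ∈ [0, 4/21) → index 0
j=1: u_1=97/540 ∈ [0, 4/21) → index 0
j=2: u_2=157/540 ∈ [4/21, 13/42) → index 1
j=3: u_3=217/540 ∈ [13/42, 17/42) → index 2
j=4: u_4=277/540 ∈ [17/42, 4/7) → index 4
j=5: u_5=337/540 ∈ [4/7, 2/3) → index 5
j=6: u_6=397/540 ∈ [2/3, 16/21) → index 6
j=7: u_7=457/540 ∈ [16/21, 20/21) → index 7
j=8: u_8=517/540 ∈ [20/21, 1) → index 8

0 0 1 2 4 5 6 7 8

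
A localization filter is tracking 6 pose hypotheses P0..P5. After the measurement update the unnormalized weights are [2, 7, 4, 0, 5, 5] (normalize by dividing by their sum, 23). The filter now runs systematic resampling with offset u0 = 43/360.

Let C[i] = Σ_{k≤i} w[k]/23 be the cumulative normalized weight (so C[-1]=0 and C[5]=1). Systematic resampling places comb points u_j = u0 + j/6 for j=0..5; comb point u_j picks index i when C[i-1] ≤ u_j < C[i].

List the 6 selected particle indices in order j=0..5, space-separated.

C = [2/23, 9/23, 13/23, 13/23, 18/23, 1]
j=0: u_0=43/360 ∈ [2/23, 9/23) → index 1
j=1: u_1=103/360 ∈ [2/23, 9/23) → index 1
j=2: u_2=163/360 ∈ [9/23, 13/23) → index 2
j=3: u_3=223/360 ∈ [13/23, 18/23) → index 4
j=4: u_4=283/360 ∈ [18/23, 1) → index 5
j=5: u_5=343/360 ∈ [18/23, 1) → index 5

1 1 2 4 5 5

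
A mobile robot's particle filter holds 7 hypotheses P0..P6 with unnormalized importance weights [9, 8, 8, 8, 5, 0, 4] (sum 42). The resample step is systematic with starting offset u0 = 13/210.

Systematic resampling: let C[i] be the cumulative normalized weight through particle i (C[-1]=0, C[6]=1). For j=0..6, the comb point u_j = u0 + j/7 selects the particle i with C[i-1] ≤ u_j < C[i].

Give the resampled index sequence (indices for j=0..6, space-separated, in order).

C = [3/14, 17/42, 25/42, 11/14, 19/21, 19/21, 1]
j=0: u_0=13/210 ∈ [0, 3/14) → index 0
j=1: u_1=43/210 ∈ [0, 3/14) → index 0
j=2: u_2=73/210 ∈ [3/14, 17/42) → index 1
j=3: u_3=103/210 ∈ [17/42, 25/42) → index 2
j=4: u_4=19/30 ∈ [25/42, 11/14) → index 3
j=5: u_5=163/210 ∈ [25/42, 11/14) → index 3
j=6: u_6=193/210 ∈ [19/21, 1) → index 6

0 0 1 2 3 3 6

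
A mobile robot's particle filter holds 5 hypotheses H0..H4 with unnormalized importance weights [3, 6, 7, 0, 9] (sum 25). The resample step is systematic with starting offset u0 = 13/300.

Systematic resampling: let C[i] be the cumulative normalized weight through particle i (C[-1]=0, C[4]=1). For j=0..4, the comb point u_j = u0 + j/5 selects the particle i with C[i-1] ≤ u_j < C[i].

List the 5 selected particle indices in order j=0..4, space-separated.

0 1 2 4 4

C = [3/25, 9/25, 16/25, 16/25, 1]
j=0: u_0=13/300 ∈ [0, 3/25) → index 0
j=1: u_1=73/300 ∈ [3/25, 9/25) → index 1
j=2: u_2=133/300 ∈ [9/25, 16/25) → index 2
j=3: u_3=193/300 ∈ [16/25, 1) → index 4
j=4: u_4=253/300 ∈ [16/25, 1) → index 4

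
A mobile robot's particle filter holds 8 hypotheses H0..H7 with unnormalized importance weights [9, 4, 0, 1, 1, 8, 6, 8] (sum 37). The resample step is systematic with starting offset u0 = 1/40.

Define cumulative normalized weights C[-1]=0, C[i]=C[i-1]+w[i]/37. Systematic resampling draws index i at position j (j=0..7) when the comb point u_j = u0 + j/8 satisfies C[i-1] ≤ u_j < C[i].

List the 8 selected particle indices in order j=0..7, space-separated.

0 0 1 4 5 6 6 7

C = [9/37, 13/37, 13/37, 14/37, 15/37, 23/37, 29/37, 1]
j=0: u_0=1/40 ∈ [0, 9/37) → index 0
j=1: u_1=3/20 ∈ [0, 9/37) → index 0
j=2: u_2=11/40 ∈ [9/37, 13/37) → index 1
j=3: u_3=2/5 ∈ [14/37, 15/37) → index 4
j=4: u_4=21/40 ∈ [15/37, 23/37) → index 5
j=5: u_5=13/20 ∈ [23/37, 29/37) → index 6
j=6: u_6=31/40 ∈ [23/37, 29/37) → index 6
j=7: u_7=9/10 ∈ [29/37, 1) → index 7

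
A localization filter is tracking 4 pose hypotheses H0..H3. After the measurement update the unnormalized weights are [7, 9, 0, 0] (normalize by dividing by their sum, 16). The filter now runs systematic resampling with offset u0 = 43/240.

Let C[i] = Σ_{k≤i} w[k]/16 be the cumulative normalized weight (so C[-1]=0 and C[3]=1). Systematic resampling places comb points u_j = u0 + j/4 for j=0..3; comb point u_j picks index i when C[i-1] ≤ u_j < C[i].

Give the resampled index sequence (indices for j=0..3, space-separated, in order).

C = [7/16, 1, 1, 1]
j=0: u_0=43/240 ∈ [0, 7/16) → index 0
j=1: u_1=103/240 ∈ [0, 7/16) → index 0
j=2: u_2=163/240 ∈ [7/16, 1) → index 1
j=3: u_3=223/240 ∈ [7/16, 1) → index 1

0 0 1 1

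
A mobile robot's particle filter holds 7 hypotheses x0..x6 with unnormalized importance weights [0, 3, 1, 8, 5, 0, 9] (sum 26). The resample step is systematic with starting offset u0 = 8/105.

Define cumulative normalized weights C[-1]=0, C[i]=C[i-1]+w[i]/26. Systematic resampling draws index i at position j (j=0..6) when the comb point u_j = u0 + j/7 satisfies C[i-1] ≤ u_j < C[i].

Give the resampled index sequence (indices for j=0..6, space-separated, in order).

C = [0, 3/26, 2/13, 6/13, 17/26, 17/26, 1]
j=0: u_0=8/105 ∈ [0, 3/26) → index 1
j=1: u_1=23/105 ∈ [2/13, 6/13) → index 3
j=2: u_2=38/105 ∈ [2/13, 6/13) → index 3
j=3: u_3=53/105 ∈ [6/13, 17/26) → index 4
j=4: u_4=68/105 ∈ [6/13, 17/26) → index 4
j=5: u_5=83/105 ∈ [17/26, 1) → index 6
j=6: u_6=14/15 ∈ [17/26, 1) → index 6

1 3 3 4 4 6 6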